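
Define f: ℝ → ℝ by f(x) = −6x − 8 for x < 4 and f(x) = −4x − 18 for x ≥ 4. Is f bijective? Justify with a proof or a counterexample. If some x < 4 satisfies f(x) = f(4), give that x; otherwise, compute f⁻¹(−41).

23/4

Both pieces are strictly decreasing (slopes −6 and −4), so each is injective on its own interval.
The left piece maps (−∞, 4) onto (−32, ∞); the right piece maps [4, ∞) onto (−∞, −34].
The images leave a gap (−32 has no preimage), so f is not surjective, hence not bijective.
Because the two images are disjoint, no x < 4 has f(x) = f(4), so we compute f⁻¹(−41): −41 lies in (−∞, −34], so solve −4x − 18 = −41: x = (−41 + 18)/(−4) = 23/4.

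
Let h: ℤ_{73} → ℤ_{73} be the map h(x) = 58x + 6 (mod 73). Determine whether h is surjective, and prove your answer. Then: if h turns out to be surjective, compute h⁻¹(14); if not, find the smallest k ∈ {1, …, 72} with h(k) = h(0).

53

By definition, h is surjective if every y in the codomain equals h(x) for some x in the domain.
Since gcd(58, 73) = 1, 58 is invertible modulo 73. Euclid's algorithm: 73 = 1·58 + 15, 58 = 3·15 + 13, 15 = 1·13 + 2, 13 = 6·2 + 1; back-substituting gives 1 = 34·58 − 27·73, so 58⁻¹ ≡ 34 (mod 73).
Then y ↦ 34(y − 6) is a two-sided inverse to h, so every y ∈ ℤ_{73} has a preimage.
So h is surjective.
Since h is surjective, we compute h⁻¹(14): solve 58x + 6 ≡ 14 (mod 73), i.e. 58x ≡ 8 (mod 73).
Multiplying by 58⁻¹ = 34 gives x ≡ 34·8 = 272 = 3·73 + 53 ≡ 53 (mod 73).
Check: h(53) = 58·53 + 6 = 3080 = 42·73 + 14 ≡ 14 (mod 73).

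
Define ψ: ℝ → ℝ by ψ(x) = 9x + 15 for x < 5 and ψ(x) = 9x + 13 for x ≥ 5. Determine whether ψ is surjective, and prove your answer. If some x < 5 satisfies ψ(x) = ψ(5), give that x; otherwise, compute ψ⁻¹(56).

43/9

Both pieces are strictly increasing (slopes 9 and 9), so each is injective on its own interval.
The left piece maps (−∞, 5) onto (−∞, 60); the right piece maps [5, ∞) onto [58, ∞).
The union (−∞, 60) ∪ [58, ∞) covers ℝ, so ψ is surjective.
For the follow-up: the images overlap, so an x < 5 with ψ(x) = ψ(5) exists. ψ(5) = 58; solving 9x + 15 = 58 for x < 5 gives x = (58 − 15)/9 = 43/9.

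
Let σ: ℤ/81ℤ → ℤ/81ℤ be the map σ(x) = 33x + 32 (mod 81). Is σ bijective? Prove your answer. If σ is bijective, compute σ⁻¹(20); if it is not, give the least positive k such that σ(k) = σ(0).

Recall: injectivity means: for all a, b in the domain, σ(a) = σ(b) implies a = b.
We have gcd(33, 81) = 3 > 1. Taking a = 0 and b = 27: σ(0) = 32 and σ(27) = 33·27 + 32 = 923 ≡ 32 (mod 81).
So σ(0) = σ(27) while 0 ≠ 27, so σ is not injective, hence not bijective.
Since σ is not bijective, we find the least positive k with σ(k) = σ(0): this means 33k ≡ 0 (mod 81), i.e. 81 ∣ 33k. Since gcd(33, 81) = 3, dividing through by 3 this holds exactly when 27 ∣ 11k, and as gcd(11, 27) = 1, exactly when 27 ∣ k.
The smallest positive such k is 27.

27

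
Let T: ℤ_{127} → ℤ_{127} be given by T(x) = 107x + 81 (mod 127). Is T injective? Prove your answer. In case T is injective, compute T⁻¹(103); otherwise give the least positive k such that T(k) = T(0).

37

Recall that injectivity means: for all s, t in the domain, T(s) = T(t) implies s = t.
If T(s) = T(t), then 107s ≡ 107t (mod 127). Because gcd(107, 127) = 1, we may cancel 107 to get s ≡ t (mod 127).
Therefore T is injective.
We now compute 107⁻¹ mod 127 explicitly. Euclid's algorithm: 127 = 1·107 + 20, 107 = 5·20 + 7, 20 = 2·7 + 6, 7 = 1·6 + 1; back-substituting gives 1 = 19·107 − 16·127, so 107⁻¹ ≡ 19 (mod 127).
Since T is injective, we find T⁻¹(103): we need 107x ≡ 103 − 81 ≡ 22 (mod 127). Using 107⁻¹ = 19: x ≡ 19·22 = 418 = 3·127 + 37, so x = 37.
Check: T(37) = 107·37 + 81 = 4040 = 31·127 + 103 ≡ 103 (mod 127).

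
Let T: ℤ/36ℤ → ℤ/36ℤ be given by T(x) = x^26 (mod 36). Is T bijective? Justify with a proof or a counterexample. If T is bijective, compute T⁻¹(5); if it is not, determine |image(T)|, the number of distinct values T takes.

8

T(0) = 0^26 = 0.
T(6): Repeated squaring mod 36: 6^1 ≡ 6, 6^2 ≡ 6² = 36 ≡ 0, 6^4 ≡ 0² = 0, 6^8 ≡ 0² = 0, 6^16 ≡ 0² = 0. Since 26 = 16 + 8 + 2, 6^26 ≡ 0·0·0: 0·0 = 0, then 0·0 = 0. So 6^26 ≡ 0 (mod 36).
So T(0) = T(6) = 0 while 0 ≠ 6, hence T is not injective, hence not bijective.
Since T is not bijective, we determine |image(T)|. Computing x^26 mod 36 for each x (by repeated squaring, reducing mod 36 at every step), the values T(0), T(1), …, T(35) are: 0, 1, 4, 9, 16, 25, 0, 13, 28, 9, 28, 13, 0, 25, 16, 9, 4, 1, 0, 1, 4, 9, 16, 25, 0, 13, 28, 9, 28, 13, 0, 25, 16, 9, 4, 1.
The distinct values are {0, 1, 4, 9, 13, 16, 25, 28}; there are 8 of them.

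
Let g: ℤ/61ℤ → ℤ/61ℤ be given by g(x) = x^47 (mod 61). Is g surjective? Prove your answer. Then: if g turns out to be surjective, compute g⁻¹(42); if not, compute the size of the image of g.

15

Since 61 is prime, the nonzero elements of ℤ/61ℤ form a cyclic group of order 60.
As gcd(47, 60) = 1, raising to the 47th power is a bijection on this group: if s^47 ≡ t^47 then (st^{−1})^47 = 1, and the only element of order dividing gcd(47, 60) = 1 is 1, so s = t.
With g(0) = 0 this makes g injective on all of ℤ/61ℤ, hence bijective (finite equal-size domain and codomain). In particular g is surjective.
Since g is surjective, we find the preimage of 42. The inverse of x ↦ x^47 on (ℤ/61ℤ)^× is x ↦ x^23, because 47·23 = 1081 = 18·60 + 1 ≡ 1 (mod 60) and x^{60} = 1 for x ≠ 0 (Fermat). So g⁻¹(42) = 42^23 mod 61.
Repeated squaring mod 61: 42^1 ≡ 42, 42^2 ≡ 42² = 1764 ≡ 56, 42^4 ≡ 56² = 3136 ≡ 25, 42^8 ≡ 25² = 625 ≡ 15, 42^16 ≡ 15² = 225 ≡ 42. Since 23 = 16 + 4 + 2 + 1, 42^23 ≡ 42·25·56·42: 42·25 = 1050 ≡ 13, then 13·56 = 728 ≡ 57, then 57·42 = 2394 ≡ 15. So 42^23 ≡ 15 (mod 61).
Hence g⁻¹(42) = 15.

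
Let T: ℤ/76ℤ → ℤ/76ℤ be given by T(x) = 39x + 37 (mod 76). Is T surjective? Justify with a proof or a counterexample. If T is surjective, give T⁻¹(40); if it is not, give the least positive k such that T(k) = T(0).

Since gcd(39, 76) = 1, 39 is invertible modulo 76. Euclid's algorithm: 76 = 1·39 + 37, 39 = 1·37 + 2, 37 = 18·2 + 1; back-substituting gives 1 = 39·39 − 20·76, so 39⁻¹ ≡ 39 (mod 76).
For any y ∈ ℤ/76ℤ, x = 39(y − 37) mod 76 satisfies T(x) = 39·39(y − 37) + 37 ≡ y (since 39·39 ≡ 1 mod 76). So every y has a preimage.
Therefore T is surjective.
Since T is surjective, we compute T⁻¹(40): solve 39x + 37 ≡ 40 (mod 76), i.e. 39x ≡ 3 (mod 76).
Multiplying by 39⁻¹ = 39 gives x ≡ 39·3 = 117 = 1·76 + 41 ≡ 41 (mod 76).
Check: T(41) = 39·41 + 37 = 1636 = 21·76 + 40 ≡ 40 (mod 76).

41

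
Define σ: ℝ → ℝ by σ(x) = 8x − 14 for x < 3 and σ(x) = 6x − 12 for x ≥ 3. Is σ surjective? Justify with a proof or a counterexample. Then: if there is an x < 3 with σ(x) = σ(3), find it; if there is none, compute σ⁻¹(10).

Both pieces are strictly increasing (slopes 8 and 6), so each is injective on its own interval.
The left piece maps (−∞, 3) onto (−∞, 10); the right piece maps [3, ∞) onto [6, ∞).
The union (−∞, 10) ∪ [6, ∞) covers ℝ, so σ is surjective.
For the follow-up: the images overlap, so an x < 3 with σ(x) = σ(3) exists. σ(3) = 6; solving 8x − 14 = 6 for x < 3 gives x = (6 + 14)/8 = 5/2.

5/2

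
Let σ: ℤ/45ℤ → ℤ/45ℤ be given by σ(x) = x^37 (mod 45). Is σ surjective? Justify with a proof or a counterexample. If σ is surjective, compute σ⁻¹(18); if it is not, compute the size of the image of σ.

σ(0) = 0^37 = 0.
σ(15): Repeated squaring mod 45: 15^1 ≡ 15, 15^2 ≡ 15² = 225 ≡ 0, 15^4 ≡ 0² = 0, 15^8 ≡ 0² = 0, 15^16 ≡ 0² = 0, 15^32 ≡ 0² = 0. Since 37 = 32 + 4 + 1, 15^37 ≡ 0·0·15: 0·0 = 0, then 0·15 = 0. So 15^37 ≡ 0 (mod 45).
So σ(0) = σ(15) = 0 while 0 ≠ 15, therefore σ is not injective.
A non-injective map from the 45-element set ℤ/45ℤ to itself takes at most 44 distinct values, so it cannot be surjective. So σ is not surjective.
Since σ is not surjective, we determine |image(σ)|. Computing x^37 mod 45 for each x (by repeated squaring, reducing mod 45 at every step), the values σ(0), σ(1), …, σ(44) are: 0, 1, 2, 18, 4, 5, 36, 7, 8, 9, 10, 11, 27, 13, 14, 0, 16, 17, 18, 19, 20, 36, 22, 23, 9, 25, 26, 27, 28, 29, 0, 31, 32, 18, 34, 35, 36, 37, 38, 9, 40, 41, 27, 43, 44.
The distinct values are {0, 1, 2, 4, 5, 7, 8, 9, 10, 11, 13, 14, 16, 17, 18, 19, 20, 22, 23, 25, 26, 27, 28, 29, 31, 32, 34, 35, 36, 37, 38, 40, 41, 43, 44}; there are 35 of them.

35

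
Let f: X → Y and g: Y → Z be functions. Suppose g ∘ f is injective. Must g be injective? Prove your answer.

not injective

No. Take X = {1, 2}, Y = {1, 2, 3, 4}, Z = {1, 2, 3, 4}, f(a) = a for each a ∈ X, and g(b) = 3 if b ∈ {3, 4} else g(b) = b.
Then g ∘ f = f is injective (X ⊂ Y and f is the inclusion), but g(3) = g(4) = 3 with 3 ≠ 4, so g is not injective.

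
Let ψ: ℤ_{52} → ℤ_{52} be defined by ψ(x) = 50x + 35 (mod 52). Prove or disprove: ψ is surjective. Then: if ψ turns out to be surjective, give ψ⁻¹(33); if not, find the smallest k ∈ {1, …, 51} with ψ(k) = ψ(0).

26

Since gcd(50, 52) = 2, we have 50x ≡ 0 (mod 2) for all x, so ψ(x) ≡ 1 (mod 2).
But 0 ≢ 1 (mod 2), so 0 ∈ ℤ_{52} has no preimage. Hence ψ is not surjective.
Since ψ is not surjective, we find the least positive k with ψ(k) = ψ(0): this means 50k ≡ 0 (mod 52), i.e. 52 ∣ 50k. Since gcd(50, 52) = 2, dividing through by 2 this holds exactly when 26 ∣ 25k, and as gcd(25, 26) = 1, exactly when 26 ∣ k.
The smallest positive such k is 26.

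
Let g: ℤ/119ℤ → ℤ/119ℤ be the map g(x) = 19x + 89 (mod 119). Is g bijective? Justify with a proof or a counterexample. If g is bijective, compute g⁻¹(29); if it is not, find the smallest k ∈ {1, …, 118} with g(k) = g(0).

Suppose g(x_1) = g(x_2) in ℤ/119ℤ. Then 19x_1 + 89 ≡ 19x_2 + 89 (mod 119), so 19(x_1 − x_2) ≡ 0 (mod 119).
Since gcd(19, 119) = 1, 19 is invertible modulo 119, therefore x_1 − x_2 ≡ 0 (mod 119), i.e. x_1 = x_2.
We now compute 19⁻¹ mod 119 explicitly. Euclid's algorithm: 119 = 6·19 + 5, 19 = 3·5 + 4, 5 = 1·4 + 1; back-substituting gives 1 = 94·19 − 15·119, so 19⁻¹ ≡ 94 (mod 119).
Then y ↦ 94(y − 89) is a two-sided inverse to g, so every y ∈ ℤ/119ℤ has a preimage.
Hence g is bijective.
Since g is bijective, we find g⁻¹(29): we need 19x ≡ 29 − 89 ≡ 59 (mod 119). Using 19⁻¹ = 94: x ≡ 94·59 = 5546 = 46·119 + 72, so x = 72.
Check: g(72) = 19·72 + 89 = 1457 = 12·119 + 29 ≡ 29 (mod 119).

72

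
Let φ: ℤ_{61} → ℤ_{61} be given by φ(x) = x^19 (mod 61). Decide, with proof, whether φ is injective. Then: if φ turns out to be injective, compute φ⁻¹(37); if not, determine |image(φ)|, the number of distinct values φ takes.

33

Since 61 is prime, the nonzero elements of ℤ_{61} form a cyclic group of order 60.
As gcd(19, 60) = 1, raising to the 19th power is a bijection on this group: if u^19 ≡ v^19 then (uv^{−1})^19 = 1, and the only element of order dividing gcd(19, 60) = 1 is 1, so u = v.
With φ(0) = 0 this makes φ injective on all of ℤ_{61}, hence bijective (finite equal-size domain and codomain). In particular φ is injective.
Since φ is injective, we find the preimage of 37. The inverse of x ↦ x^19 on (ℤ_{61})^× is x ↦ x^19, because 19·19 = 361 = 6·60 + 1 ≡ 1 (mod 60) and x^{60} = 1 for x ≠ 0 (Fermat). So φ⁻¹(37) = 37^19 mod 61.
Repeated squaring mod 61: 37^1 ≡ 37, 37^2 ≡ 37² = 1369 ≡ 27, 37^4 ≡ 27² = 729 ≡ 58, 37^8 ≡ 58² = 3364 ≡ 9, 37^16 ≡ 9² = 81 ≡ 20. Since 19 = 16 + 2 + 1, 37^19 ≡ 20·27·37: 20·27 = 540 ≡ 52, then 52·37 = 1924 ≡ 33. So 37^19 ≡ 33 (mod 61).
Hence φ⁻¹(37) = 33.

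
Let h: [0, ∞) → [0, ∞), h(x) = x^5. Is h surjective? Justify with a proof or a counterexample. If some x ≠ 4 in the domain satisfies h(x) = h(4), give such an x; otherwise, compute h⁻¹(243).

3

For any y ∈ [0, ∞), x = y^{1/5} ∈ [0, ∞) gives h(x) = y, so h is surjective.
Since x ↦ x^5 is strictly increasing on [0, ∞), it is injective there, so no x ≠ 4 in the domain has h(x) = h(4). We therefore compute h⁻¹(243) = 243^{1/5} = 3 (indeed 3^5 = 243).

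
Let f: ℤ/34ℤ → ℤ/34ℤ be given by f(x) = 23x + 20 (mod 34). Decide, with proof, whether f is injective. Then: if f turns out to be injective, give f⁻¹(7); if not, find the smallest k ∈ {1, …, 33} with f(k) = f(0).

29

Recall that injectivity means: for all a, b in the domain, f(a) = f(b) implies a = b.
If f(a) = f(b), then 23a ≡ 23b (mod 34). Because gcd(23, 34) = 1, we may cancel 23 to get a ≡ b (mod 34).
Thus f is injective.
We now compute 23⁻¹ mod 34 explicitly. Euclid's algorithm: 34 = 1·23 + 11, 23 = 2·11 + 1; back-substituting gives 1 = 3·23 − 2·34, so 23⁻¹ ≡ 3 (mod 34).
Since f is injective, we find f⁻¹(7): we need 23x ≡ 7 − 20 ≡ 21 (mod 34). Using 23⁻¹ = 3: x ≡ 3·21 = 63 = 1·34 + 29, so x = 29.
Check: f(29) = 23·29 + 20 = 687 = 20·34 + 7 ≡ 7 (mod 34).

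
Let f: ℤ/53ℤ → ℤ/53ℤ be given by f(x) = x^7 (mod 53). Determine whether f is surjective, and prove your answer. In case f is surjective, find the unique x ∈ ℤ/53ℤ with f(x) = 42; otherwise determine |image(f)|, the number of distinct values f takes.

15

Since 53 is prime, the nonzero elements of ℤ/53ℤ form a cyclic group of order 52.
As gcd(7, 52) = 1, raising to the 7th power is a bijection on this group: if a^7 ≡ b^7 then (ab^{−1})^7 = 1, and the only element of order dividing gcd(7, 52) = 1 is 1, so a = b.
With f(0) = 0 this makes f injective on all of ℤ/53ℤ, hence bijective (finite equal-size domain and codomain). In particular f is surjective.
Since f is surjective, we find the preimage of 42. The inverse of x ↦ x^7 on (ℤ/53ℤ)^× is x ↦ x^15, because 7·15 = 105 = 2·52 + 1 ≡ 1 (mod 52) and x^{52} = 1 for x ≠ 0 (Fermat). So f⁻¹(42) = 42^15 mod 53.
Repeated squaring mod 53: 42^1 ≡ 42, 42^2 ≡ 42² = 1764 ≡ 15, 42^4 ≡ 15² = 225 ≡ 13, 42^8 ≡ 13² = 169 ≡ 10. Since 15 = 8 + 4 + 2 + 1, 42^15 ≡ 10·13·15·42: 10·13 = 130 ≡ 24, then 24·15 = 360 ≡ 42, then 42·42 = 1764 ≡ 15. So 42^15 ≡ 15 (mod 53).
Hence f⁻¹(42) = 15.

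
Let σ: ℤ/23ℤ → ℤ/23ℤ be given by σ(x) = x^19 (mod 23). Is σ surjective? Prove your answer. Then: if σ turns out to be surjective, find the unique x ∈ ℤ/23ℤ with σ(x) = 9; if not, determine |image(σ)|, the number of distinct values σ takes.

Since 23 is prime, the nonzero elements of ℤ/23ℤ form a cyclic group of order 22.
As gcd(19, 22) = 1, raising to the 19th power is a bijection on this group: if s^19 ≡ t^19 then (st^{−1})^19 = 1, and the only element of order dividing gcd(19, 22) = 1 is 1, so s = t.
With σ(0) = 0 this makes σ injective on all of ℤ/23ℤ, hence bijective (finite equal-size domain and codomain). In particular σ is surjective.
Since σ is surjective, we find the preimage of 9. The inverse of x ↦ x^19 on (ℤ/23ℤ)^× is x ↦ x^7, because 19·7 = 133 = 6·22 + 1 ≡ 1 (mod 22) and x^{22} = 1 for x ≠ 0 (Fermat). So σ⁻¹(9) = 9^7 mod 23.
Repeated squaring mod 23: 9^1 ≡ 9, 9^2 ≡ 9² = 81 ≡ 12, 9^4 ≡ 12² = 144 ≡ 6. Since 7 = 4 + 2 + 1, 9^7 ≡ 6·12·9: 6·12 = 72 ≡ 3, then 3·9 = 27 ≡ 4. So 9^7 ≡ 4 (mod 23).
Hence σ⁻¹(9) = 4.

4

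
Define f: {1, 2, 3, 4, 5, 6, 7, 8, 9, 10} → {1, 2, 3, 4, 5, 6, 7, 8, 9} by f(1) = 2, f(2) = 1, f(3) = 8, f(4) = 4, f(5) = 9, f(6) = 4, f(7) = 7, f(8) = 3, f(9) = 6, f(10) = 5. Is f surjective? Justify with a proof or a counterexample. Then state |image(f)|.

9

Every element of the codomain has a preimage: 1 = f(2), 2 = f(1), 3 = f(8), 4 = f(4), 5 = f(10), 6 = f(9), 7 = f(7), 8 = f(3), 9 = f(5).
Hence f is surjective.
The image of f is {1, 2, 3, 4, 5, 6, 7, 8, 9}, which has 9 elements.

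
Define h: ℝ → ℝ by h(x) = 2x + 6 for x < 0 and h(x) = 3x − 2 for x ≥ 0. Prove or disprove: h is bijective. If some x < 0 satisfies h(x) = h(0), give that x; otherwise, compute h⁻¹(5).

Both pieces are strictly increasing (slopes 2 and 3), so each is injective on its own interval.
The left piece maps (−∞, 0) onto (−∞, 6); the right piece maps [0, ∞) onto [−2, ∞).
These images overlap. In particular h(0) = −2 (right piece), and solving 2x + 6 = −2 on the left piece gives x = −4 < 0.
So h(−4) = h(0) with −4 ≠ 0, and h is not injective, hence not bijective. This x = −4 is the requested value below 0.

-4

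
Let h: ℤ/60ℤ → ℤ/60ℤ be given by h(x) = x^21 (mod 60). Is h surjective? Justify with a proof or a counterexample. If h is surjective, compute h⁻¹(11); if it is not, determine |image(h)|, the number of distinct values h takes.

h(0) = 0^21 = 0.
h(30): Repeated squaring mod 60: 30^1 ≡ 30, 30^2 ≡ 30² = 900 ≡ 0, 30^4 ≡ 0² = 0, 30^8 ≡ 0² = 0, 30^16 ≡ 0² = 0. Since 21 = 16 + 4 + 1, 30^21 ≡ 0·0·30: 0·0 = 0, then 0·30 = 0. So 30^21 ≡ 0 (mod 60).
So h(0) = h(30) = 0 while 0 ≠ 30, thus h is not injective.
A non-injective map from the 60-element set ℤ/60ℤ to itself takes at most 59 distinct values, so it cannot be surjective. Hence h is not surjective.
Since h is not surjective, we determine |image(h)|. Computing x^21 mod 60 for each x (by repeated squaring, reducing mod 60 at every step), the values h(0), h(1), …, h(59) are: 0, 1, 32, 3, 4, 5, 36, 7, 8, 9, 40, 11, 12, 13, 44, 15, 16, 17, 48, 19, 20, 21, 52, 23, 24, 25, 56, 27, 28, 29, 0, 31, 32, 33, 4, 35, 36, 37, 8, 39, 40, 41, 12, 43, 44, 45, 16, 47, 48, 49, 20, 51, 52, 53, 24, 55, 56, 57, 28, 59.
The distinct values are {0, 1, 3, 4, 5, 7, 8, 9, 11, 12, 13, 15, 16, 17, 19, 20, 21, 23, 24, 25, 27, 28, 29, 31, 32, 33, 35, 36, 37, 39, 40, 41, 43, 44, 45, 47, 48, 49, 51, 52, 53, 55, 56, 57, 59}; there are 45 of them.

45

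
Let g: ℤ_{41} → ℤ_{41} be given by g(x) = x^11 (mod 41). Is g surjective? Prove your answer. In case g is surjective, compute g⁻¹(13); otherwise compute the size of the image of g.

35

Since 41 is prime, the nonzero elements of ℤ_{41} form a cyclic group of order 40.
As gcd(11, 40) = 1, raising to the 11th power is a bijection on this group: if s^11 ≡ t^11 then (st^{−1})^11 = 1, and the only element of order dividing gcd(11, 40) = 1 is 1, so s = t.
With g(0) = 0 this makes g injective on all of ℤ_{41}, hence bijective (finite equal-size domain and codomain). In particular g is surjective.
Since g is surjective, we find the preimage of 13. The inverse of x ↦ x^11 on (ℤ_{41})^× is x ↦ x^11, because 11·11 = 121 = 3·40 + 1 ≡ 1 (mod 40) and x^{40} = 1 for x ≠ 0 (Fermat). So g⁻¹(13) = 13^11 mod 41.
Repeated squaring mod 41: 13^1 ≡ 13, 13^2 ≡ 13² = 169 ≡ 5, 13^4 ≡ 5² = 25, 13^8 ≡ 25² = 625 ≡ 10. Since 11 = 8 + 2 + 1, 13^11 ≡ 10·5·13: 10·5 = 50 ≡ 9, then 9·13 = 117 ≡ 35. So 13^11 ≡ 35 (mod 41).
Hence g⁻¹(13) = 35.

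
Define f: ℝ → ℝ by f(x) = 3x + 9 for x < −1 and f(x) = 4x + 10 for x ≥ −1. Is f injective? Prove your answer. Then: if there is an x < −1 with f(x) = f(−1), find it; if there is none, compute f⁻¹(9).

-1/4

Both pieces are strictly increasing (slopes 3 and 4), so each is injective on its own interval.
The left piece maps (−∞, −1) onto (−∞, 6); the right piece maps [−1, ∞) onto [6, ∞).
These images are disjoint, so no value is attained by both pieces. Thus f is injective.
Because the two images are disjoint, no x < −1 has f(x) = f(−1), so we compute f⁻¹(9): 9 lies in [6, ∞), so solve 4x + 10 = 9: x = (9 − 10)/4 = −1/4.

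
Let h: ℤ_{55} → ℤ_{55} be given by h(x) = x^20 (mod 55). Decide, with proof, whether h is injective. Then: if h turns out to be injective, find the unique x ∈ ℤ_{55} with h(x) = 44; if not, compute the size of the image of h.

4

h(1) = 1^20 = 1.
h(2): Repeated squaring mod 55: 2^1 ≡ 2, 2^2 ≡ 2² = 4, 2^4 ≡ 4² = 16, 2^8 ≡ 16² = 256 ≡ 36, 2^16 ≡ 36² = 1296 ≡ 31. Since 20 = 16 + 4, 2^20 ≡ 31·16: 31·16 = 496 ≡ 1. So 2^20 ≡ 1 (mod 55).
So h(1) = h(2) = 1 while 1 ≠ 2, hence h is not injective.
Since h is not injective, we determine |image(h)|. Computing x^20 mod 55 for each x (by repeated squaring, reducing mod 55 at every step), the values h(0), h(1), …, h(54) are: 0, 1, 1, 1, 1, 45, 1, 1, 1, 1, 45, 11, 1, 1, 1, 45, 1, 1, 1, 1, 45, 1, 11, 1, 1, 45, 1, 1, 1, 1, 45, 1, 1, 11, 1, 45, 1, 1, 1, 1, 45, 1, 1, 1, 11, 45, 1, 1, 1, 1, 45, 1, 1, 1, 1.
The distinct values are {0, 1, 11, 45}; there are 4 of them.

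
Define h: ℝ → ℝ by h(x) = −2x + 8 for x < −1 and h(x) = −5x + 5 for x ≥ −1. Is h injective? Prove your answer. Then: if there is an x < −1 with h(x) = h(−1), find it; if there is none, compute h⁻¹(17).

Both pieces are strictly decreasing (slopes −2 and −5), so each is injective on its own interval.
The left piece maps (−∞, −1) onto (10, ∞); the right piece maps [−1, ∞) onto (−∞, 10].
These images are disjoint, so no value is attained by both pieces. So h is injective.
Because the two images are disjoint, no x < −1 has h(x) = h(−1), so we compute h⁻¹(17): 17 lies in (10, ∞), so solve −2x + 8 = 17: x = (17 − 8)/(−2) = −9/2.

-9/2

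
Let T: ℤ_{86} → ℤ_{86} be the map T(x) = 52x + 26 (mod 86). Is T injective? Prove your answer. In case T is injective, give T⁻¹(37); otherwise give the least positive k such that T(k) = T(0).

We have gcd(52, 86) = 2 > 1. Taking u = 0 and v = 43: T(0) = 26 and T(43) = 52·43 + 26 = 2262 ≡ 26 (mod 86).
So T(0) = T(43) while 0 ≠ 43, thus T is not injective.
Since T is not injective, we find the least positive k with T(k) = T(0): this means 52k ≡ 0 (mod 86), i.e. 86 ∣ 52k. Since gcd(52, 86) = 2, dividing through by 2 this holds exactly when 43 ∣ 26k, and as gcd(26, 43) = 1, exactly when 43 ∣ k.
The smallest positive such k is 43.

43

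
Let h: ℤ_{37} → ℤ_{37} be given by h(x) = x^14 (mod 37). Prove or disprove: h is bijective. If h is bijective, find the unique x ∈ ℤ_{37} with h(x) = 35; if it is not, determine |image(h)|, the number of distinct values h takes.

19

h(18): Repeated squaring mod 37: 18^1 ≡ 18, 18^2 ≡ 18² = 324 ≡ 28, 18^4 ≡ 28² = 784 ≡ 7, 18^8 ≡ 7² = 49 ≡ 12. Since 14 = 8 + 4 + 2, 18^14 ≡ 12·7·28: 12·7 = 84 ≡ 10, then 10·28 = 280 ≡ 21. So 18^14 ≡ 21 (mod 37).
h(19): Repeated squaring mod 37: 19^1 ≡ 19, 19^2 ≡ 19² = 361 ≡ 28, 19^4 ≡ 28² = 784 ≡ 7, 19^8 ≡ 7² = 49 ≡ 12. Since 14 = 8 + 4 + 2, 19^14 ≡ 12·7·28: 12·7 = 84 ≡ 10, then 10·28 = 280 ≡ 21. So 19^14 ≡ 21 (mod 37).
So h(18) = h(19) = 21 while 18 ≠ 19, hence h is not injective, hence not bijective.
Since h is not bijective, we determine |image(h)|. Computing x^14 mod 37 for each x (by repeated squaring, reducing mod 37 at every step), the values h(0), h(1), …, h(36) are: 0, 1, 30, 16, 12, 28, 36, 9, 27, 34, 26, 10, 7, 25, 11, 4, 33, 3, 21, 21, 3, 33, 4, 11, 25, 7, 10, 26, 34, 27, 9, 36, 28, 12, 16, 30, 1.
The distinct values are {0, 1, 3, 4, 7, 9, 10, 11, 12, 16, 21, 25, 26, 27, 28, 30, 33, 34, 36}; there are 19 of them.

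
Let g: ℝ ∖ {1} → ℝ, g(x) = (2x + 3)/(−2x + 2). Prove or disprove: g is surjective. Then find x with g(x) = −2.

If g(x) = −1, cross-multiplying gives −2(2x + 3) = 2(−2x + 2), which simplifies to −6 = 4 — false.  So −1 has no preimage and g is not surjective.
Solving g(x) = −2: cross-multiplying gives 2x + 3 = −2(−2x + 2), which rearranges to −2x = −7, so x = 7/2.

7/2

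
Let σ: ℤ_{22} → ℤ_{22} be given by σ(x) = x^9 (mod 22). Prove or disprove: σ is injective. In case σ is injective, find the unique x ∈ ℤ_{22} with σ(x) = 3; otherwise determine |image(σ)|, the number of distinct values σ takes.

Computing x^9 mod 22 for each x (by repeated squaring, reducing mod 22 at every step), the values σ(0), σ(1), …, σ(21) are: 0, 1, 6, 15, 14, 9, 2, 19, 18, 5, 10, 11, 12, 17, 4, 3, 20, 13, 8, 7, 16, 21.
Every element of ℤ_{22} appears exactly once in this list, so σ is a bijection, and in particular injective.
Since σ is injective, we read off the preimage of 3 from the same table: σ(15) = 3, so σ⁻¹(3) = 15.

15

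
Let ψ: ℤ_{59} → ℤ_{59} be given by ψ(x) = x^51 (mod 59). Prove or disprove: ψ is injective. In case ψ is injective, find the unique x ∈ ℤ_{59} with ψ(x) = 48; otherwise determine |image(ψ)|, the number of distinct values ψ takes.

9

Since 59 is prime, the nonzero elements of ℤ_{59} form a cyclic group of order 58.
As gcd(51, 58) = 1, raising to the 51st power is a bijection on this group: if s^51 ≡ t^51 then (st^{−1})^51 = 1, and the only element of order dividing gcd(51, 58) = 1 is 1, so s = t.
With ψ(0) = 0 this makes ψ injective on all of ℤ_{59}, hence bijective (finite equal-size domain and codomain). In particular ψ is injective.
Since ψ is injective, we find the preimage of 48. The inverse of x ↦ x^51 on (ℤ_{59})^× is x ↦ x^33, because 51·33 = 1683 = 29·58 + 1 ≡ 1 (mod 58) and x^{58} = 1 for x ≠ 0 (Fermat). So ψ⁻¹(48) = 48^33 mod 59.
Repeated squaring mod 59: 48^1 ≡ 48, 48^2 ≡ 48² = 2304 ≡ 3, 48^4 ≡ 3² = 9, 48^8 ≡ 9² = 81 ≡ 22, 48^16 ≡ 22² = 484 ≡ 12, 48^32 ≡ 12² = 144 ≡ 26. Since 33 = 32 + 1, 48^33 ≡ 26·48: 26·48 = 1248 ≡ 9. So 48^33 ≡ 9 (mod 59).
Hence ψ⁻¹(48) = 9.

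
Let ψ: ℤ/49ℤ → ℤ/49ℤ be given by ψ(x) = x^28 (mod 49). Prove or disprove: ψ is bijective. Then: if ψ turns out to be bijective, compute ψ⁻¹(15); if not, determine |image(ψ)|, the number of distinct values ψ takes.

ψ(3): Repeated squaring mod 49: 3^1 ≡ 3, 3^2 ≡ 3² = 9, 3^4 ≡ 9² = 81 ≡ 32, 3^8 ≡ 32² = 1024 ≡ 44, 3^16 ≡ 44² = 1936 ≡ 25. Since 28 = 16 + 8 + 4, 3^28 ≡ 25·44·32: 25·44 = 1100 ≡ 22, then 22·32 = 704 ≡ 18. So 3^28 ≡ 18 (mod 49).
ψ(4): Repeated squaring mod 49: 4^1 ≡ 4, 4^2 ≡ 4² = 16, 4^4 ≡ 16² = 256 ≡ 11, 4^8 ≡ 11² = 121 ≡ 23, 4^16 ≡ 23² = 529 ≡ 39. Since 28 = 16 + 8 + 4, 4^28 ≡ 39·23·11: 39·23 = 897 ≡ 15, then 15·11 = 165 ≡ 18. So 4^28 ≡ 18 (mod 49).
So ψ(3) = ψ(4) = 18 while 3 ≠ 4, so ψ is not injective, hence not bijective.
Since ψ is not bijective, we determine |image(ψ)|. Computing x^28 mod 49 for each x (by repeated squaring, reducing mod 49 at every step), the values ψ(0), ψ(1), …, ψ(48) are: 0, 1, 30, 18, 18, 30, 1, 0, 1, 30, 18, 18, 30, 1, 0, 1, 30, 18, 18, 30, 1, 0, 1, 30, 18, 18, 30, 1, 0, 1, 30, 18, 18, 30, 1, 0, 1, 30, 18, 18, 30, 1, 0, 1, 30, 18, 18, 30, 1.
The distinct values are {0, 1, 18, 30}; there are 4 of them.

4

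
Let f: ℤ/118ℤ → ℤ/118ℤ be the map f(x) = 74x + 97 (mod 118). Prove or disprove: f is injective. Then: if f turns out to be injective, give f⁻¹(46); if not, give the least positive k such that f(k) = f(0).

By definition, injectivity means: for all x_1, x_2 in the domain, f(x_1) = f(x_2) implies x_1 = x_2.
We have gcd(74, 118) = 2 > 1. Taking x_1 = 0 and x_2 = 59: f(0) = 97 and f(59) = 74·59 + 97 = 4463 ≡ 97 (mod 118).
So f(0) = f(59) while 0 ≠ 59, so f is not injective.
Since f is not injective, we find the least positive k with f(k) = f(0): this means 74k ≡ 0 (mod 118), i.e. 118 ∣ 74k. Since gcd(74, 118) = 2, dividing through by 2 this holds exactly when 59 ∣ 37k, and as gcd(37, 59) = 1, exactly when 59 ∣ k.
The smallest positive such k is 59.

59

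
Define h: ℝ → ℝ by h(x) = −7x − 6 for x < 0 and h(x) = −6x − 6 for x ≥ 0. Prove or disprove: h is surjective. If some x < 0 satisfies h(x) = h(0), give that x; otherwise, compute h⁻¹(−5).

-1/7

Both pieces are strictly decreasing (slopes −7 and −6), so each is injective on its own interval.
The left piece maps (−∞, 0) onto (−6, ∞); the right piece maps [0, ∞) onto (−∞, −6].
These images together cover ℝ, so h is surjective.
Because the two images are disjoint, no x < 0 has h(x) = h(0), so we compute h⁻¹(−5): −5 lies in (−6, ∞), so solve −7x − 6 = −5: x = (−5 + 6)/(−7) = −1/7.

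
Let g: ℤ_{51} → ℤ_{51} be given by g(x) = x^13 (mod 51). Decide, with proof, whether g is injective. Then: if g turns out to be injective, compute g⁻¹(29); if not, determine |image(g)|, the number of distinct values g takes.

20

Computing x^13 mod 51 for each x (by repeated squaring, reducing mod 51 at every step), the values g(0), g(1), …, g(50) are: 0, 1, 32, 12, 4, 20, 27, 40, 26, 42, 28, 41, 48, 13, 5, 36, 16, 17, 18, 49, 29, 21, 37, 44, 6, 43, 8, 45, 7, 14, 30, 22, 2, 33, 34, 35, 15, 46, 38, 3, 10, 23, 9, 25, 11, 24, 31, 47, 39, 19, 50.
Every element of ℤ_{51} appears exactly once in this list, so g is a bijection, and in particular injective.
Since g is injective, we read off the preimage of 29 from the same table: g(20) = 29, so g⁻¹(29) = 20.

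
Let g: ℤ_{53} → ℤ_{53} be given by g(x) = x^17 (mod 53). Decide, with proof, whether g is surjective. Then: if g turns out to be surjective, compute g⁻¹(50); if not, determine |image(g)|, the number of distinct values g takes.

51

Since 53 is prime, the nonzero elements of ℤ_{53} form a cyclic group of order 52.
As gcd(17, 52) = 1, raising to the 17th power is a bijection on this group: if u^17 ≡ v^17 then (uv^{−1})^17 = 1, and the only element of order dividing gcd(17, 52) = 1 is 1, so u = v.
With g(0) = 0 this makes g injective on all of ℤ_{53}, hence bijective (finite equal-size domain and codomain). In particular g is surjective.
Since g is surjective, we find the preimage of 50. The inverse of x ↦ x^17 on (ℤ_{53})^× is x ↦ x^49, because 17·49 = 833 = 16·52 + 1 ≡ 1 (mod 52) and x^{52} = 1 for x ≠ 0 (Fermat). So g⁻¹(50) = 50^49 mod 53.
Repeated squaring mod 53: 50^1 ≡ 50, 50^2 ≡ 50² = 2500 ≡ 9, 50^4 ≡ 9² = 81 ≡ 28, 50^8 ≡ 28² = 784 ≡ 42, 50^16 ≡ 42² = 1764 ≡ 15, 50^32 ≡ 15² = 225 ≡ 13. Since 49 = 32 + 16 + 1, 50^49 ≡ 13·15·50: 13·15 = 195 ≡ 36, then 36·50 = 1800 ≡ 51. So 50^49 ≡ 51 (mod 53).
Hence g⁻¹(50) = 51.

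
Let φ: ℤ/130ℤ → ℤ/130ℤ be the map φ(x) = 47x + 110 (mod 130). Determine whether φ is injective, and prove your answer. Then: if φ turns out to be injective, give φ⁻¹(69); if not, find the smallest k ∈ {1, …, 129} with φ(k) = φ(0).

Suppose φ(a) = φ(b) in ℤ/130ℤ. Then 47a + 110 ≡ 47b + 110 (mod 130), so 47(a − b) ≡ 0 (mod 130).
Since gcd(47, 130) = 1, 47 is invertible modulo 130, hence a − b ≡ 0 (mod 130), i.e. a = b.
Hence φ is injective.
We now compute 47⁻¹ mod 130 explicitly. Euclid's algorithm: 130 = 2·47 + 36, 47 = 1·36 + 11, 36 = 3·11 + 3, 11 = 3·3 + 2, 3 = 1·2 + 1; back-substituting gives 1 = 83·47 − 30·130, so 47⁻¹ ≡ 83 (mod 130).
Since φ is injective, we compute φ⁻¹(69): solve 47x + 110 ≡ 69 (mod 130), i.e. 47x ≡ 89 (mod 130).
Multiplying by 47⁻¹ = 83 gives x ≡ 83·89 = 7387 = 56·130 + 107 ≡ 107 (mod 130).
Check: φ(107) = 47·107 + 110 = 5139 = 39·130 + 69 ≡ 69 (mod 130).

107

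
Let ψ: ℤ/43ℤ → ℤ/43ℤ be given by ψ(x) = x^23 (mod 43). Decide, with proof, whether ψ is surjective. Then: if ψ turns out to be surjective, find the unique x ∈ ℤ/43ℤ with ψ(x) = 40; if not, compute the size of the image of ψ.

Since 43 is prime, the nonzero elements of ℤ/43ℤ form a cyclic group of order 42.
As gcd(23, 42) = 1, raising to the 23rd power is a bijection on this group: if a^23 ≡ b^23 then (ab^{−1})^23 = 1, and the only element of order dividing gcd(23, 42) = 1 is 1, so a = b.
With ψ(0) = 0 this makes ψ injective on all of ℤ/43ℤ, hence bijective (finite equal-size domain and codomain). In particular ψ is surjective.
Since ψ is surjective, we find the preimage of 40. The inverse of x ↦ x^23 on (ℤ/43ℤ)^× is x ↦ x^11, because 23·11 = 253 = 6·42 + 1 ≡ 1 (mod 42) and x^{42} = 1 for x ≠ 0 (Fermat). So ψ⁻¹(40) = 40^11 mod 43.
Repeated squaring mod 43: 40^1 ≡ 40, 40^2 ≡ 40² = 1600 ≡ 9, 40^4 ≡ 9² = 81 ≡ 38, 40^8 ≡ 38² = 1444 ≡ 25. Since 11 = 8 + 2 + 1, 40^11 ≡ 25·9·40: 25·9 = 225 ≡ 10, then 10·40 = 400 ≡ 13. So 40^11 ≡ 13 (mod 43).
Hence ψ⁻¹(40) = 13.

13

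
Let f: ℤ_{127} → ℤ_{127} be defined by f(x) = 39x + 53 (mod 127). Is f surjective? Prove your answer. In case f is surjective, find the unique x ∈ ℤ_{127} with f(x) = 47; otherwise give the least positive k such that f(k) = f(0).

78

Since gcd(39, 127) = 1, 39 is invertible modulo 127. Euclid's algorithm: 127 = 3·39 + 10, 39 = 3·10 + 9, 10 = 1·9 + 1; back-substituting gives 1 = 114·39 − 35·127, so 39⁻¹ ≡ 114 (mod 127).
For any y ∈ ℤ_{127}, x = 114(y − 53) mod 127 satisfies f(x) = 39·114(y − 53) + 53 ≡ y (since 39·114 ≡ 1 mod 127). So every y has a preimage.
Thus f is surjective.
Since f is surjective, we compute f⁻¹(47): solve 39x + 53 ≡ 47 (mod 127), i.e. 39x ≡ 121 (mod 127).
Multiplying by 39⁻¹ = 114 gives x ≡ 114·121 = 13794 = 108·127 + 78 ≡ 78 (mod 127).
Check: f(78) = 39·78 + 53 = 3095 = 24·127 + 47 ≡ 47 (mod 127).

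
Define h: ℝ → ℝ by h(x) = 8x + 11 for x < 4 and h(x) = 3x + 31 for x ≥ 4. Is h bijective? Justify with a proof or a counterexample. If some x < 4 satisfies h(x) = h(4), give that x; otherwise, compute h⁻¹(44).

Both pieces are strictly increasing (slopes 8 and 3), so each is injective on its own interval.
The left piece maps (−∞, 4) onto (−∞, 43); the right piece maps [4, ∞) onto [43, ∞).
Since 43 = 43, the images partition ℝ: h is injective and surjective, hence bijective.
Because the two images are disjoint, no x < 4 has h(x) = h(4), so we compute h⁻¹(44): 44 lies in [43, ∞), so solve 3x + 31 = 44: x = (44 − 31)/3 = 13/3.

13/3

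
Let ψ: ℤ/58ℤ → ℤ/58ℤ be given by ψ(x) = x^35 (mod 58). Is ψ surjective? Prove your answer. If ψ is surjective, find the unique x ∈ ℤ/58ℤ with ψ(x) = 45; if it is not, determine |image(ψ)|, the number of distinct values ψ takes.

ψ(4): Repeated squaring mod 58: 4^1 ≡ 4, 4^2 ≡ 4² = 16, 4^4 ≡ 16² = 256 ≡ 24, 4^8 ≡ 24² = 576 ≡ 54, 4^16 ≡ 54² = 2916 ≡ 16, 4^32 ≡ 16² = 256 ≡ 24. Since 35 = 32 + 2 + 1, 4^35 ≡ 24·16·4: 24·16 = 384 ≡ 36, then 36·4 = 144 ≡ 28. So 4^35 ≡ 28 (mod 58).
ψ(6): Repeated squaring mod 58: 6^1 ≡ 6, 6^2 ≡ 6² = 36, 6^4 ≡ 36² = 1296 ≡ 20, 6^8 ≡ 20² = 400 ≡ 52, 6^16 ≡ 52² = 2704 ≡ 36, 6^32 ≡ 36² = 1296 ≡ 20. Since 35 = 32 + 2 + 1, 6^35 ≡ 20·36·6: 20·36 = 720 ≡ 24, then 24·6 = 144 ≡ 28. So 6^35 ≡ 28 (mod 58).
So ψ(4) = ψ(6) = 28 while 4 ≠ 6, hence ψ is not injective.
A non-injective map from the 58-element set ℤ/58ℤ to itself takes at most 57 distinct values, so it cannot be surjective. Thus ψ is not surjective.
Since ψ is not surjective, we determine |image(ψ)|. Computing x^35 mod 58 for each x (by repeated squaring, reducing mod 58 at every step), the values ψ(0), ψ(1), …, ψ(57) are: 0, 1, 12, 41, 28, 57, 28, 1, 46, 57, 46, 41, 46, 57, 12, 17, 30, 41, 46, 41, 30, 41, 28, 1, 30, 1, 46, 17, 28, 29, 30, 41, 12, 57, 28, 57, 30, 17, 28, 17, 12, 17, 28, 41, 46, 1, 12, 17, 12, 1, 12, 57, 30, 1, 30, 17, 46, 57.
The distinct values are {0, 1, 12, 17, 28, 29, 30, 41, 46, 57}; there are 10 of them.

10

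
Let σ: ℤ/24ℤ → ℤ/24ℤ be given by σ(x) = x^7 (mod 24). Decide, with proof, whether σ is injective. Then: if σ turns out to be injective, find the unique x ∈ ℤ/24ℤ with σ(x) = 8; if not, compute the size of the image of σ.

15

σ(0) = 0^7 = 0.
σ(6): Repeated squaring mod 24: 6^1 ≡ 6, 6^2 ≡ 6² = 36 ≡ 12, 6^4 ≡ 12² = 144 ≡ 0. Since 7 = 4 + 2 + 1, 6^7 ≡ 0·12·6: 0·12 = 0, then 0·6 = 0. So 6^7 ≡ 0 (mod 24).
So σ(0) = σ(6) = 0 while 0 ≠ 6, so σ is not injective.
Since σ is not injective, we determine |image(σ)|. Computing x^7 mod 24 for each x (by repeated squaring, reducing mod 24 at every step), the values σ(0), σ(1), …, σ(23) are: 0, 1, 8, 3, 16, 5, 0, 7, 8, 9, 16, 11, 0, 13, 8, 15, 16, 17, 0, 19, 8, 21, 16, 23.
The distinct values are {0, 1, 3, 5, 7, 8, 9, 11, 13, 15, 16, 17, 19, 21, 23}; there are 15 of them.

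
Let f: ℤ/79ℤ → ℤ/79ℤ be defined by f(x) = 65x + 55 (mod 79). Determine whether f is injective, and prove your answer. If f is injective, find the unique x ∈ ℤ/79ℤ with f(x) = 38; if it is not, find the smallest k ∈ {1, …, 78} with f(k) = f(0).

52

Recall: f is injective when f(a) = f(b) forces a = b.
If f(a) = f(b), then 65a ≡ 65b (mod 79). Because gcd(65, 79) = 1, we may cancel 65 to get a ≡ b (mod 79).
So f is injective.
We now compute 65⁻¹ mod 79 explicitly. Euclid's algorithm: 79 = 1·65 + 14, 65 = 4·14 + 9, 14 = 1·9 + 5, 9 = 1·5 + 4, 5 = 1·4 + 1; back-substituting gives 1 = 62·65 − 51·79, so 65⁻¹ ≡ 62 (mod 79).
Since f is injective, we compute f⁻¹(38): solve 65x + 55 ≡ 38 (mod 79), i.e. 65x ≡ 62 (mod 79).
Multiplying by 65⁻¹ = 62 gives x ≡ 62·62 = 3844 = 48·79 + 52 ≡ 52 (mod 79).
Check: f(52) = 65·52 + 55 = 3435 = 43·79 + 38 ≡ 38 (mod 79).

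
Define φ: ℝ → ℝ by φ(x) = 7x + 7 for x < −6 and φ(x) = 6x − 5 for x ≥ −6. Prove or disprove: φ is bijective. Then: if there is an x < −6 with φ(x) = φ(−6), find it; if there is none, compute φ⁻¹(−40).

Both pieces are strictly increasing (slopes 7 and 6), so each is injective on its own interval.
The left piece maps (−∞, −6) onto (−∞, −35); the right piece maps [−6, ∞) onto [−41, ∞).
These images overlap. In particular φ(−6) = −41 (right piece), and solving 7x + 7 = −41 on the left piece gives x = −48/7 < −6.
So φ(−48/7) = φ(−6) with −48/7 ≠ −6, and φ is not injective, hence not bijective. This x = −48/7 is the requested value below −6.

-48/7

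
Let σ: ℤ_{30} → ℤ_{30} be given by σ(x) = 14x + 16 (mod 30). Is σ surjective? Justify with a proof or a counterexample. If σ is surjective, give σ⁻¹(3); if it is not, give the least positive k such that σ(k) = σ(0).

15

Since gcd(14, 30) = 2, we have 14x ≡ 0 (mod 2) for all x, so σ(x) ≡ 0 (mod 2).
But 1 ≢ 0 (mod 2), so 1 ∈ ℤ_{30} has no preimage. Hence σ is not surjective.
Since σ is not surjective, we find the least positive k with σ(k) = σ(0): this means 14k ≡ 0 (mod 30), i.e. 30 ∣ 14k. Since gcd(14, 30) = 2, dividing through by 2 this holds exactly when 15 ∣ 7k, and as gcd(7, 15) = 1, exactly when 15 ∣ k.
The smallest positive such k is 15.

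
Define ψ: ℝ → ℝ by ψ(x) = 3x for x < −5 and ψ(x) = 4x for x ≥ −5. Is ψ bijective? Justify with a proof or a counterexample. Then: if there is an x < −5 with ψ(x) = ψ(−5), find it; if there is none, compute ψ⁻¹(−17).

-20/3

Both pieces are strictly increasing (slopes 3 and 4), so each is injective on its own interval.
The left piece maps (−∞, −5) onto (−∞, −15); the right piece maps [−5, ∞) onto [−20, ∞).
These images overlap. In particular ψ(−5) = −20 (right piece), and solving 3x = −20 on the left piece gives x = −20/3 < −5.
So ψ(−20/3) = ψ(−5) with −20/3 ≠ −5, and ψ is not injective, hence not bijective. This x = −20/3 is the requested value below −5.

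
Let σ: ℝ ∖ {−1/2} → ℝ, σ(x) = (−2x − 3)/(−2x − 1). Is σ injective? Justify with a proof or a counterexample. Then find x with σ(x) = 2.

Suppose σ(u) = σ(v). Cross-multiplying: (−2u − 3)(−2v − 1) = (−2v − 3)(−2u − 1).
Expanding both sides and cancelling the symmetric terms leaves −4·(u − v) = 0. Since −4 ≠ 0, u = v. So σ is injective.
Solving σ(x) = 2: cross-multiplying gives −2x − 3 = 2(−2x − 1), which rearranges to 2x = 1, so x = 1/2.

1/2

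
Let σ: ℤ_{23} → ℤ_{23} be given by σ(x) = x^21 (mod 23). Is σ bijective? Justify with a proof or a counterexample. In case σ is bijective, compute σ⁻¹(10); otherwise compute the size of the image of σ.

Since 23 is prime, the nonzero elements of ℤ_{23} form a cyclic group of order 22.
As gcd(21, 22) = 1, raising to the 21st power is a bijection on this group: if a^21 ≡ b^21 then (ab^{−1})^21 = 1, and the only element of order dividing gcd(21, 22) = 1 is 1, so a = b.
With σ(0) = 0 this makes σ injective on all of ℤ_{23}, hence bijective (finite equal-size domain and codomain). In particular σ is bijective.
Since σ is bijective, we find the preimage of 10. The inverse of x ↦ x^21 on (ℤ_{23})^× is x ↦ x^21, because 21·21 = 441 = 20·22 + 1 ≡ 1 (mod 22) and x^{22} = 1 for x ≠ 0 (Fermat). So σ⁻¹(10) = 10^21 mod 23.
Repeated squaring mod 23: 10^1 ≡ 10, 10^2 ≡ 10² = 100 ≡ 8, 10^4 ≡ 8² = 64 ≡ 18, 10^8 ≡ 18² = 324 ≡ 2, 10^16 ≡ 2² = 4. Since 21 = 16 + 4 + 1, 10^21 ≡ 4·18·10: 4·18 = 72 ≡ 3, then 3·10 = 30 ≡ 7. So 10^21 ≡ 7 (mod 23).
Hence σ⁻¹(10) = 7.

7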